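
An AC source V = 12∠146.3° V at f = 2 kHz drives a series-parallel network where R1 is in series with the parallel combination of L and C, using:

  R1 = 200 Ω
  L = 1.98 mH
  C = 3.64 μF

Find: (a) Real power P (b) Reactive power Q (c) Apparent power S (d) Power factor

Step 1 — Angular frequency: ω = 2π·f = 2π·2000 = 1.257e+04 rad/s.
Step 2 — Component impedances:
  R1: Z = R = 200 Ω
  L: Z = jωL = j·1.257e+04·0.00198 = 0 + j24.88 Ω
  C: Z = 1/(jωC) = -j/(ω·C) = 0 - j21.86 Ω
Step 3 — Parallel branch: L || C = 1/(1/L + 1/C) = 0 - j180.1 Ω.
Step 4 — Series with R1: Z_total = R1 + (L || C) = 200 - j180.1 Ω = 269.2∠-42.0° Ω.
Step 5 — Source phasor: V = 12∠146.3° V = -9.983 + j6.658 V.
Step 6 — Current: I = V / Z = -0.04411 - j0.006444 A = 0.04458∠-171.7° A.
Step 7 — Complex power: S = V·I* = 0.3975 - j0.358 VA.
Step 8 — Real power: P = Re(S) = 0.3975 W.
Step 9 — Reactive power: Q = Im(S) = -0.358 VAR.
Step 10 — Apparent power: |S| = 0.535 VA.
Step 11 — Power factor: PF = P/|S| = 0.743 (leading).

(a) P = 0.3975 W  (b) Q = -0.358 VAR  (c) S = 0.535 VA  (d) PF = 0.743 (leading)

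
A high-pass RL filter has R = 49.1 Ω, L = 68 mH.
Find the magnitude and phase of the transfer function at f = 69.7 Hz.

Step 1 — Angular frequency: ω = 2π·69.7 = 437.9 rad/s.
Step 2 — Transfer function: H(jω) = jωL/(R + jωL).
Step 3 — Numerator jωL = j·29.78; denominator R + jωL = 49.1 + j29.78.
Step 4 — H = 0.2689 + j0.4434.
Step 5 — Magnitude: |H| = 0.5186 (-5.7 dB); phase: φ = 58.8°.

|H| = 0.5186 (-5.7 dB), φ = 58.8°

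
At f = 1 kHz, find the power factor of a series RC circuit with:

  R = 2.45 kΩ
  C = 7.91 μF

Step 1 — Angular frequency: ω = 2π·f = 2π·1000 = 6283 rad/s.
Step 2 — Component impedances:
  R: Z = R = 2450 Ω
  C: Z = 1/(jωC) = -j/(ω·C) = 0 - j20.12 Ω
Step 3 — Series combination: Z_total = R + C = 2450 - j20.12 Ω = 2450∠-0.5° Ω.
Step 4 — Power factor: PF = cos(φ) = Re(Z)/|Z| = 2450/2450 = 1.
Step 5 — Type: Im(Z) = -20.12 ⇒ leading (phase φ = -0.5°).

PF = 1 (leading, φ = -0.5°)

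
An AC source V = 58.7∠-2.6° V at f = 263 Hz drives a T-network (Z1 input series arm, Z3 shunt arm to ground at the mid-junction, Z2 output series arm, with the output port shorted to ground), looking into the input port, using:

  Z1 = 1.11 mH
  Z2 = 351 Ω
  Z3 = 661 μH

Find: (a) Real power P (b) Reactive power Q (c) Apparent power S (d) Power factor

Step 1 — Angular frequency: ω = 2π·f = 2π·263 = 1652 rad/s.
Step 2 — Component impedances:
  Z1: Z = jωL = j·1652·0.00111 = 0 + j1.834 Ω
  Z2: Z = R = 351 Ω
  Z3: Z = jωL = j·1652·0.000661 = 0 + j1.092 Ω
Step 3 — With the output port shorted to ground, the output series arm Z2 runs from the junction to ground; the shunt arm Z3 also runs from the junction to ground. They appear in parallel: Z3 || Z2 = 0.003399 + j1.092 Ω.
Step 4 — Series with input arm Z1: Z_in = Z1 + (Z3 || Z2) = 0.003399 + j2.927 Ω = 2.927∠89.9° Ω.
Step 5 — Source phasor: V = 58.7∠-2.6° V = 58.64 - j2.663 V.
Step 6 — Current: I = V / Z = -0.8866 - j20.04 A = 20.06∠-92.5° A.
Step 7 — Complex power: S = V·I* = 1.368 + j1177 VA.
Step 8 — Real power: P = Re(S) = 1.368 W.
Step 9 — Reactive power: Q = Im(S) = 1177 VAR.
Step 10 — Apparent power: |S| = 1177 VA.
Step 11 — Power factor: PF = P/|S| = 0.001161 (lagging).

(a) P = 1.368 W  (b) Q = 1177 VAR  (c) S = 1177 VA  (d) PF = 0.001161 (lagging)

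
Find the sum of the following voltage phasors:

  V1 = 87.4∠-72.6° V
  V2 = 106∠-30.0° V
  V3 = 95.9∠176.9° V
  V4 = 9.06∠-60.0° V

Step 1 — Convert each phasor to rectangular form:
  V1 = 87.4·(cos(-72.6°) + j·sin(-72.6°)) = 26.14 - j83.4 V
  V2 = 106·(cos(-30.0°) + j·sin(-30.0°)) = 91.8 - j53 V
  V3 = 95.9·(cos(176.9°) + j·sin(176.9°)) = -95.76 + j5.186 V
  V4 = 9.06·(cos(-60.0°) + j·sin(-60.0°)) = 4.53 - j7.846 V
Step 2 — Sum components: V_total = 26.71 - j139.1 V.
Step 3 — Convert to polar: |V_total| = 141.6 V, ∠V_total = -79.1°.

V_total = 141.6∠-79.1° V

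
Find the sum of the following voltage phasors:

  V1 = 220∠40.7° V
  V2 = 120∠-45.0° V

Step 1 — Convert each phasor to rectangular form:
  V1 = 220·(cos(40.7°) + j·sin(40.7°)) = 166.8 + j143.5 V
  V2 = 120·(cos(-45.0°) + j·sin(-45.0°)) = 84.85 - j84.85 V
Step 2 — Sum components: V_total = 251.6 + j58.61 V.
Step 3 — Convert to polar: |V_total| = 258.4 V, ∠V_total = 13.1°.

V_total = 258.4∠13.1° V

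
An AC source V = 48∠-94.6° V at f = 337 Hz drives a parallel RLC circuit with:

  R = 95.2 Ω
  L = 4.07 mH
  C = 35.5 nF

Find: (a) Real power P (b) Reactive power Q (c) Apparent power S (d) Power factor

Step 1 — Angular frequency: ω = 2π·f = 2π·337 = 2117 rad/s.
Step 2 — Component impedances:
  R: Z = R = 95.2 Ω
  L: Z = jωL = j·2117·0.00407 = 0 + j8.618 Ω
  C: Z = 1/(jωC) = -j/(ω·C) = 0 - j1.33e+04 Ω
Step 3 — Parallel combination: 1/Z_total = 1/R + 1/L + 1/C; Z_total = 0.7748 + j8.553 Ω = 8.588∠84.8° Ω.
Step 4 — Source phasor: V = 48∠-94.6° V = -3.85 - j47.85 V.
Step 5 — Current: I = V / Z = -5.589 - j0.05618 A = 5.589∠-179.4° A.
Step 6 — Complex power: S = V·I* = 24.2 + j267.2 VA.
Step 7 — Real power: P = Re(S) = 24.2 W.
Step 8 — Reactive power: Q = Im(S) = 267.2 VAR.
Step 9 — Apparent power: |S| = 268.3 VA.
Step 10 — Power factor: PF = P/|S| = 0.09021 (lagging).

(a) P = 24.2 W  (b) Q = 267.2 VAR  (c) S = 268.3 VA  (d) PF = 0.09021 (lagging)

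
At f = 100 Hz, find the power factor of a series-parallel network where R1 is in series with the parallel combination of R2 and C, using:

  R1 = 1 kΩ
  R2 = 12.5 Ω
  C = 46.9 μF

Step 1 — Angular frequency: ω = 2π·f = 2π·100 = 628.3 rad/s.
Step 2 — Component impedances:
  R1: Z = R = 1000 Ω
  R2: Z = R = 12.5 Ω
  C: Z = 1/(jωC) = -j/(ω·C) = 0 - j33.93 Ω
Step 3 — Parallel branch: R2 || C = 1/(1/R2 + 1/C) = 11.01 - j4.054 Ω.
Step 4 — Series with R1: Z_total = R1 + (R2 || C) = 1011 - j4.054 Ω = 1011∠-0.2° Ω.
Step 5 — Power factor: PF = cos(φ) = Re(Z)/|Z| = 1011/1011 = 1.
Step 6 — Type: Im(Z) = -4.054 ⇒ leading (phase φ = -0.2°).

PF = 1 (leading, φ = -0.2°)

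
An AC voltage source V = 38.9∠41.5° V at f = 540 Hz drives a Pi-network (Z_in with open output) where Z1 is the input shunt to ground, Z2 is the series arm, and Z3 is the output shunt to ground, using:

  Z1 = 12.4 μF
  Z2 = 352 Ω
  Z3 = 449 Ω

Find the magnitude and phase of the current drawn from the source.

Step 1 — Angular frequency: ω = 2π·f = 2π·540 = 3393 rad/s.
Step 2 — Component impedances:
  Z1: Z = 1/(jωC) = -j/(ω·C) = 0 - j23.77 Ω
  Z2: Z = R = 352 Ω
  Z3: Z = R = 449 Ω
Step 3 — With open output, the series arm Z2 and the output shunt Z3 appear in series to ground: Z2 + Z3 = 801 Ω.
Step 4 — Parallel with input shunt Z1: Z_in = Z1 || (Z2 + Z3) = 0.7047 - j23.75 Ω = 23.76∠-88.3° Ω.
Step 5 — Source phasor: V = 38.9∠41.5° V = 29.13 + j25.78 V.
Step 6 — Ohm's law: I = V / Z_total = (29.13 + j25.78) / (0.7047 - j23.75) = -1.048 + j1.258 A.
Step 7 — Convert to polar: |I| = 1.637 A, ∠I = 129.8°.

I = 1.637∠129.8° A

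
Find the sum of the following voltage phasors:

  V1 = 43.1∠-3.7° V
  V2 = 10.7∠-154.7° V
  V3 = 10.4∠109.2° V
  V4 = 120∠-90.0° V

Step 1 — Convert each phasor to rectangular form:
  V1 = 43.1·(cos(-3.7°) + j·sin(-3.7°)) = 43.01 - j2.781 V
  V2 = 10.7·(cos(-154.7°) + j·sin(-154.7°)) = -9.674 - j4.573 V
  V3 = 10.4·(cos(109.2°) + j·sin(109.2°)) = -3.42 + j9.822 V
  V4 = 120·(cos(-90.0°) + j·sin(-90.0°)) = 0 - j120 V
Step 2 — Sum components: V_total = 29.92 - j117.5 V.
Step 3 — Convert to polar: |V_total| = 121.3 V, ∠V_total = -75.7°.

V_total = 121.3∠-75.7° V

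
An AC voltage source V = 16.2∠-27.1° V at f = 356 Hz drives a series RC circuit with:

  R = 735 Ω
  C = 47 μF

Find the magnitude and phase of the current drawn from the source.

Step 1 — Angular frequency: ω = 2π·f = 2π·356 = 2237 rad/s.
Step 2 — Component impedances:
  R: Z = R = 735 Ω
  C: Z = 1/(jωC) = -j/(ω·C) = 0 - j9.512 Ω
Step 3 — Series combination: Z_total = R + C = 735 - j9.512 Ω = 735.1∠-0.7° Ω.
Step 4 — Source phasor: V = 16.2∠-27.1° V = 14.42 - j7.38 V.
Step 5 — Ohm's law: I = V / Z_total = (14.42 - j7.38) / (735 - j9.512) = 0.01975 - j0.009785 A.
Step 6 — Convert to polar: |I| = 0.02204 A, ∠I = -26.4°.

I = 0.02204∠-26.4° A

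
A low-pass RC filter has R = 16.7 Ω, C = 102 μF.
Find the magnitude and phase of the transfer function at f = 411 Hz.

Step 1 — Angular frequency: ω = 2π·411 = 2582 rad/s.
Step 2 — Transfer function: H(jω) = 1/(1 + jωRC).
Step 3 — Denominator: 1 + jωRC = 1 + j·2582·16.7·0.000102 = 1 + j4.399.
Step 4 — H = 0.04914 - j0.2162.
Step 5 — Magnitude: |H| = 0.2217 (-13.1 dB); phase: φ = -77.2°.

|H| = 0.2217 (-13.1 dB), φ = -77.2°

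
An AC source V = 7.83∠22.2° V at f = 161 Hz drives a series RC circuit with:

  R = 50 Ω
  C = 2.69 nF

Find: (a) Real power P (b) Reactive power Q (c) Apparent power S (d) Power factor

Step 1 — Angular frequency: ω = 2π·f = 2π·161 = 1012 rad/s.
Step 2 — Component impedances:
  R: Z = R = 50 Ω
  C: Z = 1/(jωC) = -j/(ω·C) = 0 - j3.675e+05 Ω
Step 3 — Series combination: Z_total = R + C = 50 - j3.675e+05 Ω = 3.675e+05∠-90.0° Ω.
Step 4 — Source phasor: V = 7.83∠22.2° V = 7.25 + j2.958 V.
Step 5 — Current: I = V / Z = -8.048e-06 + j1.973e-05 A = 2.131e-05∠112.2° A.
Step 6 — Complex power: S = V·I* = 2.27e-08 - j0.0001668 VA.
Step 7 — Real power: P = Re(S) = 2.27e-08 W.
Step 8 — Reactive power: Q = Im(S) = -0.0001668 VAR.
Step 9 — Apparent power: |S| = 0.0001668 VA.
Step 10 — Power factor: PF = P/|S| = 0.0001361 (leading).

(a) P = 2.27e-08 W  (b) Q = -0.0001668 VAR  (c) S = 0.0001668 VA  (d) PF = 0.0001361 (leading)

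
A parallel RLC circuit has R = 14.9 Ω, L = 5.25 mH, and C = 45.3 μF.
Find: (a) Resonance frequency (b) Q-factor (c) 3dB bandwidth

Step 1 — Resonance: ω₀ = 1/√(LC) = 1/√(0.00525·4.53e-05) = 2051 rad/s.
Step 2 — f₀ = ω₀/(2π) = 326.4 Hz.
Step 3 — Parallel Q: Q = R/(ω₀L) = 14.9/(2051·0.00525) = 1.384.
Step 4 — Bandwidth: Δω = ω₀/Q = 1482 rad/s; BW = Δω/(2π) = 235.8 Hz.

(a) f₀ = 326.4 Hz  (b) Q = 1.384  (c) BW = 235.8 Hz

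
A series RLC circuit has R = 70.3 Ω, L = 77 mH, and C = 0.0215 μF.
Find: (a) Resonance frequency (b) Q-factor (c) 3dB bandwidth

Step 1 — Resonance: ω₀ = 1/√(LC) = 1/√(0.077·2.15e-08) = 2.458e+04 rad/s.
Step 2 — f₀ = ω₀/(2π) = 3912 Hz.
Step 3 — Series Q: Q = ω₀L/R = 2.458e+04·0.077/70.3 = 26.92.
Step 4 — Bandwidth: Δω = ω₀/Q = 913 rad/s; BW = Δω/(2π) = 145.3 Hz.

(a) f₀ = 3912 Hz  (b) Q = 26.92  (c) BW = 145.3 Hz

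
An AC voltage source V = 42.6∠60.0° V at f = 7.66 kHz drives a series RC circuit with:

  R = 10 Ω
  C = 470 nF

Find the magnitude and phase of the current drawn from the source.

Step 1 — Angular frequency: ω = 2π·f = 2π·7660 = 4.813e+04 rad/s.
Step 2 — Component impedances:
  R: Z = R = 10 Ω
  C: Z = 1/(jωC) = -j/(ω·C) = 0 - j44.21 Ω
Step 3 — Series combination: Z_total = R + C = 10 - j44.21 Ω = 45.32∠-77.3° Ω.
Step 4 — Source phasor: V = 42.6∠60.0° V = 21.3 + j36.89 V.
Step 5 — Ohm's law: I = V / Z_total = (21.3 + j36.89) / (10 - j44.21) = -0.6902 + j0.638 A.
Step 6 — Convert to polar: |I| = 0.9399 A, ∠I = 137.3°.

I = 0.9399∠137.3° A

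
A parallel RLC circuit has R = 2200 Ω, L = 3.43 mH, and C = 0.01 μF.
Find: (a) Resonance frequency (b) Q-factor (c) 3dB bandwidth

Step 1 — Resonance: ω₀ = 1/√(LC) = 1/√(0.00343·1e-08) = 1.707e+05 rad/s.
Step 2 — f₀ = ω₀/(2π) = 2.718e+04 Hz.
Step 3 — Parallel Q: Q = R/(ω₀L) = 2200/(1.707e+05·0.00343) = 3.756.
Step 4 — Bandwidth: Δω = ω₀/Q = 4.545e+04 rad/s; BW = Δω/(2π) = 7234 Hz.

(a) f₀ = 2.718e+04 Hz  (b) Q = 3.756  (c) BW = 7234 Hz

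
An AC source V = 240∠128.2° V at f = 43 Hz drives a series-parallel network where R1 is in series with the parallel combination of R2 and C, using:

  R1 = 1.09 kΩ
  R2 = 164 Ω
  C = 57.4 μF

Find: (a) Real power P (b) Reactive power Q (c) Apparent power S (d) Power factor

Step 1 — Angular frequency: ω = 2π·f = 2π·43 = 270.2 rad/s.
Step 2 — Component impedances:
  R1: Z = R = 1090 Ω
  R2: Z = R = 164 Ω
  C: Z = 1/(jωC) = -j/(ω·C) = 0 - j64.48 Ω
Step 3 — Parallel branch: R2 || C = 1/(1/R2 + 1/C) = 21.96 - j55.85 Ω.
Step 4 — Series with R1: Z_total = R1 + (R2 || C) = 1112 - j55.85 Ω = 1113∠-2.9° Ω.
Step 5 — Source phasor: V = 240∠128.2° V = -148.4 + j188.6 V.
Step 6 — Current: I = V / Z = -0.1416 + j0.1625 A = 0.2156∠131.1° A.
Step 7 — Complex power: S = V·I* = 51.67 - j2.595 VA.
Step 8 — Real power: P = Re(S) = 51.67 W.
Step 9 — Reactive power: Q = Im(S) = -2.595 VAR.
Step 10 — Apparent power: |S| = 51.74 VA.
Step 11 — Power factor: PF = P/|S| = 0.9987 (leading).

(a) P = 51.67 W  (b) Q = -2.595 VAR  (c) S = 51.74 VA  (d) PF = 0.9987 (leading)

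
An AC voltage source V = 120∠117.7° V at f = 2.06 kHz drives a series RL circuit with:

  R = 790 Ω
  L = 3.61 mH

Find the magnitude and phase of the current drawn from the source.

Step 1 — Angular frequency: ω = 2π·f = 2π·2060 = 1.294e+04 rad/s.
Step 2 — Component impedances:
  R: Z = R = 790 Ω
  L: Z = jωL = j·1.294e+04·0.00361 = 0 + j46.73 Ω
Step 3 — Series combination: Z_total = R + L = 790 + j46.73 Ω = 791.4∠3.4° Ω.
Step 4 — Source phasor: V = 120∠117.7° V = -55.78 + j106.2 V.
Step 5 — Ohm's law: I = V / Z_total = (-55.78 + j106.2) / (790 + j46.73) = -0.06244 + j0.1382 A.
Step 6 — Convert to polar: |I| = 0.1516 A, ∠I = 114.3°.

I = 0.1516∠114.3° A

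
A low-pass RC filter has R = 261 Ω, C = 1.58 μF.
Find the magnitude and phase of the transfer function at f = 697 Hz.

Step 1 — Angular frequency: ω = 2π·697 = 4379 rad/s.
Step 2 — Transfer function: H(jω) = 1/(1 + jωRC).
Step 3 — Denominator: 1 + jωRC = 1 + j·4379·261·1.58e-06 = 1 + j1.806.
Step 4 — H = 0.2347 - j0.4238.
Step 5 — Magnitude: |H| = 0.4844 (-6.3 dB); phase: φ = -61.0°.

|H| = 0.4844 (-6.3 dB), φ = -61.0°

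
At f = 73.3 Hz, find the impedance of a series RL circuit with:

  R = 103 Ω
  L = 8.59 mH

Step 1 — Angular frequency: ω = 2π·f = 2π·73.3 = 460.6 rad/s.
Step 2 — Component impedances:
  R: Z = R = 103 Ω
  L: Z = jωL = j·460.6·0.00859 = 0 + j3.956 Ω
Step 3 — Series combination: Z_total = R + L = 103 + j3.956 Ω = 103.1∠2.2° Ω.

Z = 103 + j3.956 Ω = 103.1∠2.2° Ω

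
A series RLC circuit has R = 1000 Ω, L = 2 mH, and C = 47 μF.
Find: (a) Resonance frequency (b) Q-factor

Step 1 — Resonance condition Im(Z)=0 gives ω₀ = 1/√(LC).
Step 2 — ω₀ = 1/√(0.002·4.7e-05) = 3262 rad/s.
Step 3 — f₀ = ω₀/(2π) = 519.1 Hz.
Step 4 — Series Q: Q = ω₀L/R = 3262·0.002/1000 = 0.006523.

(a) f₀ = 519.1 Hz  (b) Q = 0.006523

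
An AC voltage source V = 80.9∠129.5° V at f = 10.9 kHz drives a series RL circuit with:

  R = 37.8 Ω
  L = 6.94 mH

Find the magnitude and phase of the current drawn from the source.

Step 1 — Angular frequency: ω = 2π·f = 2π·1.09e+04 = 6.849e+04 rad/s.
Step 2 — Component impedances:
  R: Z = R = 37.8 Ω
  L: Z = jωL = j·6.849e+04·0.00694 = 0 + j475.3 Ω
Step 3 — Series combination: Z_total = R + L = 37.8 + j475.3 Ω = 476.8∠85.5° Ω.
Step 4 — Source phasor: V = 80.9∠129.5° V = -51.46 + j62.42 V.
Step 5 — Ohm's law: I = V / Z_total = (-51.46 + j62.42) / (37.8 + j475.3) = 0.122 + j0.118 A.
Step 6 — Convert to polar: |I| = 0.1697 A, ∠I = 44.0°.

I = 0.1697∠44.0° A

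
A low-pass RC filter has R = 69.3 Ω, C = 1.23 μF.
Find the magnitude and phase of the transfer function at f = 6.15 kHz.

Step 1 — Angular frequency: ω = 2π·6150 = 3.864e+04 rad/s.
Step 2 — Transfer function: H(jω) = 1/(1 + jωRC).
Step 3 — Denominator: 1 + jωRC = 1 + j·3.864e+04·69.3·1.23e-06 = 1 + j3.294.
Step 4 — H = 0.0844 - j0.278.
Step 5 — Magnitude: |H| = 0.2905 (-10.7 dB); phase: φ = -73.1°.

|H| = 0.2905 (-10.7 dB), φ = -73.1°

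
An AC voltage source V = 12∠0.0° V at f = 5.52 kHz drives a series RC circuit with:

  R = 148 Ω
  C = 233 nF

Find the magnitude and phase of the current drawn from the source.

Step 1 — Angular frequency: ω = 2π·f = 2π·5520 = 3.468e+04 rad/s.
Step 2 — Component impedances:
  R: Z = R = 148 Ω
  C: Z = 1/(jωC) = -j/(ω·C) = 0 - j123.7 Ω
Step 3 — Series combination: Z_total = R + C = 148 - j123.7 Ω = 192.9∠-39.9° Ω.
Step 4 — Source phasor: V = 12∠0.0° V = 12 V.
Step 5 — Ohm's law: I = V / Z_total = (12) / (148 - j123.7) = 0.04772 + j0.0399 A.
Step 6 — Convert to polar: |I| = 0.0622 A, ∠I = 39.9°.

I = 0.0622∠39.9° A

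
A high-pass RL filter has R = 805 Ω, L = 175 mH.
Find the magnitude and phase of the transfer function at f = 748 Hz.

Step 1 — Angular frequency: ω = 2π·748 = 4700 rad/s.
Step 2 — Transfer function: H(jω) = jωL/(R + jωL).
Step 3 — Numerator jωL = j·822.5; denominator R + jωL = 805 + j822.5.
Step 4 — H = 0.5107 + j0.4999.
Step 5 — Magnitude: |H| = 0.7147 (-2.9 dB); phase: φ = 44.4°.

|H| = 0.7147 (-2.9 dB), φ = 44.4°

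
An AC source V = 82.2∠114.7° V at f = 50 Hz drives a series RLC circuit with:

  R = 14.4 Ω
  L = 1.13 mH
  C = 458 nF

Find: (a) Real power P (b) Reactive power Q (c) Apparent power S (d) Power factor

Step 1 — Angular frequency: ω = 2π·f = 2π·50 = 314.2 rad/s.
Step 2 — Component impedances:
  R: Z = R = 14.4 Ω
  L: Z = jωL = j·314.2·0.00113 = 0 + j0.355 Ω
  C: Z = 1/(jωC) = -j/(ω·C) = 0 - j6950 Ω
Step 3 — Series combination: Z_total = R + L + C = 14.4 - j6950 Ω = 6950∠-89.9° Ω.
Step 4 — Source phasor: V = 82.2∠114.7° V = -34.35 + j74.68 V.
Step 5 — Current: I = V / Z = -0.01076 - j0.00492 A = 0.01183∠-155.4° A.
Step 6 — Complex power: S = V·I* = 0.002015 - j0.9723 VA.
Step 7 — Real power: P = Re(S) = 0.002015 W.
Step 8 — Reactive power: Q = Im(S) = -0.9723 VAR.
Step 9 — Apparent power: |S| = 0.9723 VA.
Step 10 — Power factor: PF = P/|S| = 0.002072 (leading).

(a) P = 0.002015 W  (b) Q = -0.9723 VAR  (c) S = 0.9723 VA  (d) PF = 0.002072 (leading)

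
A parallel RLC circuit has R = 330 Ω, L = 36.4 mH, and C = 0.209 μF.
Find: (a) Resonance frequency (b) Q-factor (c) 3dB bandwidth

Step 1 — Resonance: ω₀ = 1/√(LC) = 1/√(0.0364·2.09e-07) = 1.147e+04 rad/s.
Step 2 — f₀ = ω₀/(2π) = 1825 Hz.
Step 3 — Parallel Q: Q = R/(ω₀L) = 330/(1.147e+04·0.0364) = 0.7907.
Step 4 — Bandwidth: Δω = ω₀/Q = 1.45e+04 rad/s; BW = Δω/(2π) = 2308 Hz.

(a) f₀ = 1825 Hz  (b) Q = 0.7907  (c) BW = 2308 Hz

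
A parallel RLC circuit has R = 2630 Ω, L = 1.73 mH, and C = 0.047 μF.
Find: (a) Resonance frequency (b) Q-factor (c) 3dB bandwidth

Step 1 — Resonance: ω₀ = 1/√(LC) = 1/√(0.00173·4.7e-08) = 1.109e+05 rad/s.
Step 2 — f₀ = ω₀/(2π) = 1.765e+04 Hz.
Step 3 — Parallel Q: Q = R/(ω₀L) = 2630/(1.109e+05·0.00173) = 13.71.
Step 4 — Bandwidth: Δω = ω₀/Q = 8090 rad/s; BW = Δω/(2π) = 1288 Hz.

(a) f₀ = 1.765e+04 Hz  (b) Q = 13.71  (c) BW = 1288 Hz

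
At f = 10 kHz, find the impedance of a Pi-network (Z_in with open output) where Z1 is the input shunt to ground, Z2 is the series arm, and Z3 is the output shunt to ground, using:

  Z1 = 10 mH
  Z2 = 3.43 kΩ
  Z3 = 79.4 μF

Step 1 — Angular frequency: ω = 2π·f = 2π·1e+04 = 6.283e+04 rad/s.
Step 2 — Component impedances:
  Z1: Z = jωL = j·6.283e+04·0.01 = 0 + j628.3 Ω
  Z2: Z = R = 3430 Ω
  Z3: Z = 1/(jωC) = -j/(ω·C) = 0 - j0.2004 Ω
Step 3 — With open output, the series arm Z2 and the output shunt Z3 appear in series to ground: Z2 + Z3 = 3430 - j0.2004 Ω.
Step 4 — Parallel with input shunt Z1: Z_in = Z1 || (Z2 + Z3) = 111.4 + j607.9 Ω = 618∠79.6° Ω.

Z = 111.4 + j607.9 Ω = 618∠79.6° Ω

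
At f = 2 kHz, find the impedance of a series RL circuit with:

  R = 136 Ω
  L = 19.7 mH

Step 1 — Angular frequency: ω = 2π·f = 2π·2000 = 1.257e+04 rad/s.
Step 2 — Component impedances:
  R: Z = R = 136 Ω
  L: Z = jωL = j·1.257e+04·0.0197 = 0 + j247.6 Ω
Step 3 — Series combination: Z_total = R + L = 136 + j247.6 Ω = 282.5∠61.2° Ω.

Z = 136 + j247.6 Ω = 282.5∠61.2° Ω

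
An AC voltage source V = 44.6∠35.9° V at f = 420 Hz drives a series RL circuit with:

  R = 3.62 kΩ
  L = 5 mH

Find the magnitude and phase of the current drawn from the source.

Step 1 — Angular frequency: ω = 2π·f = 2π·420 = 2639 rad/s.
Step 2 — Component impedances:
  R: Z = R = 3620 Ω
  L: Z = jωL = j·2639·0.005 = 0 + j13.19 Ω
Step 3 — Series combination: Z_total = R + L = 3620 + j13.19 Ω = 3620∠0.2° Ω.
Step 4 — Source phasor: V = 44.6∠35.9° V = 36.13 + j26.15 V.
Step 5 — Ohm's law: I = V / Z_total = (36.13 + j26.15) / (3620 + j13.19) = 0.01001 + j0.007188 A.
Step 6 — Convert to polar: |I| = 0.01232 A, ∠I = 35.7°.

I = 0.01232∠35.7° A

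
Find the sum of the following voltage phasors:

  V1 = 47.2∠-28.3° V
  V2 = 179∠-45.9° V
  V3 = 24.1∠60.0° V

Step 1 — Convert each phasor to rectangular form:
  V1 = 47.2·(cos(-28.3°) + j·sin(-28.3°)) = 41.56 - j22.38 V
  V2 = 179·(cos(-45.9°) + j·sin(-45.9°)) = 124.6 - j128.5 V
  V3 = 24.1·(cos(60.0°) + j·sin(60.0°)) = 12.05 + j20.87 V
Step 2 — Sum components: V_total = 178.2 - j130.1 V.
Step 3 — Convert to polar: |V_total| = 220.6 V, ∠V_total = -36.1°.

V_total = 220.6∠-36.1° V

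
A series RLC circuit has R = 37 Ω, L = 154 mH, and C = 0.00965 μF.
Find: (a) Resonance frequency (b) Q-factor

Step 1 — Resonance condition Im(Z)=0 gives ω₀ = 1/√(LC).
Step 2 — ω₀ = 1/√(0.154·9.65e-09) = 2.594e+04 rad/s.
Step 3 — f₀ = ω₀/(2π) = 4129 Hz.
Step 4 — Series Q: Q = ω₀L/R = 2.594e+04·0.154/37 = 108.

(a) f₀ = 4129 Hz  (b) Q = 108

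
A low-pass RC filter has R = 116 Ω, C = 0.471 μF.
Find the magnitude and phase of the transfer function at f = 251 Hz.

Step 1 — Angular frequency: ω = 2π·251 = 1577 rad/s.
Step 2 — Transfer function: H(jω) = 1/(1 + jωRC).
Step 3 — Denominator: 1 + jωRC = 1 + j·1577·116·4.71e-07 = 1 + j0.08617.
Step 4 — H = 0.9926 - j0.08553.
Step 5 — Magnitude: |H| = 0.9963 (-0.0 dB); phase: φ = -4.9°.

|H| = 0.9963 (-0.0 dB), φ = -4.9°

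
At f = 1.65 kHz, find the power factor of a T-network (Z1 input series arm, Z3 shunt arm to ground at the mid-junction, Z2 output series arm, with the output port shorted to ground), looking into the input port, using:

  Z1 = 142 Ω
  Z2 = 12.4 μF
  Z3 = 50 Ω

Step 1 — Angular frequency: ω = 2π·f = 2π·1650 = 1.037e+04 rad/s.
Step 2 — Component impedances:
  Z1: Z = R = 142 Ω
  Z2: Z = 1/(jωC) = -j/(ω·C) = 0 - j7.779 Ω
  Z3: Z = R = 50 Ω
Step 3 — With the output port shorted to ground, the output series arm Z2 runs from the junction to ground; the shunt arm Z3 also runs from the junction to ground. They appear in parallel: Z3 || Z2 = 1.182 - j7.595 Ω.
Step 4 — Series with input arm Z1: Z_in = Z1 + (Z3 || Z2) = 143.2 - j7.595 Ω = 143.4∠-3.0° Ω.
Step 5 — Power factor: PF = cos(φ) = Re(Z)/|Z| = 143.2/143.4 = 0.9986.
Step 6 — Type: Im(Z) = -7.595 ⇒ leading (phase φ = -3.0°).

PF = 0.9986 (leading, φ = -3.0°)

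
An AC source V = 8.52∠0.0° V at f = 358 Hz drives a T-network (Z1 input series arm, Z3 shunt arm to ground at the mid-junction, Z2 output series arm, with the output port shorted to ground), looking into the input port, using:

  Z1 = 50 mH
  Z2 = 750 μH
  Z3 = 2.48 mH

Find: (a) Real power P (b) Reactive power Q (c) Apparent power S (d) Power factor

Step 1 — Angular frequency: ω = 2π·f = 2π·358 = 2249 rad/s.
Step 2 — Component impedances:
  Z1: Z = jωL = j·2249·0.05 = 0 + j112.5 Ω
  Z2: Z = jωL = j·2249·0.00075 = 0 + j1.687 Ω
  Z3: Z = jωL = j·2249·0.00248 = 0 + j5.578 Ω
Step 3 — With the output port shorted to ground, the output series arm Z2 runs from the junction to ground; the shunt arm Z3 also runs from the junction to ground. They appear in parallel: Z3 || Z2 = 0 + j1.295 Ω.
Step 4 — Series with input arm Z1: Z_in = Z1 + (Z3 || Z2) = 0 + j113.8 Ω = 113.8∠90.0° Ω.
Step 5 — Source phasor: V = 8.52∠0.0° V = 8.52 V.
Step 6 — Current: I = V / Z = 0 - j0.07489 A = 0.07489∠-90.0° A.
Step 7 — Complex power: S = V·I* = 0 + j0.6381 VA.
Step 8 — Real power: P = Re(S) = 0 W.
Step 9 — Reactive power: Q = Im(S) = 0.6381 VAR.
Step 10 — Apparent power: |S| = 0.6381 VA.
Step 11 — Power factor: PF = P/|S| = 0 (lagging).

(a) P = 0 W  (b) Q = 0.6381 VAR  (c) S = 0.6381 VA  (d) PF = 0 (lagging)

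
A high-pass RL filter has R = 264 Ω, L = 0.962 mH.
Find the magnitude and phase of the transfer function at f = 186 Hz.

Step 1 — Angular frequency: ω = 2π·186 = 1169 rad/s.
Step 2 — Transfer function: H(jω) = jωL/(R + jωL).
Step 3 — Numerator jωL = j·1.124; denominator R + jωL = 264 + j1.124.
Step 4 — H = 1.814e-05 + j0.004258.
Step 5 — Magnitude: |H| = 0.004259 (-47.4 dB); phase: φ = 89.8°.

|H| = 0.004259 (-47.4 dB), φ = 89.8°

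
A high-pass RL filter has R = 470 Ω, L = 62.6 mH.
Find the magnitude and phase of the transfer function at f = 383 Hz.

Step 1 — Angular frequency: ω = 2π·383 = 2406 rad/s.
Step 2 — Transfer function: H(jω) = jωL/(R + jωL).
Step 3 — Numerator jωL = j·150.6; denominator R + jωL = 470 + j150.6.
Step 4 — H = 0.09316 + j0.2907.
Step 5 — Magnitude: |H| = 0.3052 (-10.3 dB); phase: φ = 72.2°.

|H| = 0.3052 (-10.3 dB), φ = 72.2°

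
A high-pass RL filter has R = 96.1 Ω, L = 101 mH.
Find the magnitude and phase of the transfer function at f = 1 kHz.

Step 1 — Angular frequency: ω = 2π·1000 = 6283 rad/s.
Step 2 — Transfer function: H(jω) = jωL/(R + jωL).
Step 3 — Numerator jωL = j·634.6; denominator R + jωL = 96.1 + j634.6.
Step 4 — H = 0.9776 + j0.148.
Step 5 — Magnitude: |H| = 0.9887 (-0.1 dB); phase: φ = 8.6°.

|H| = 0.9887 (-0.1 dB), φ = 8.6°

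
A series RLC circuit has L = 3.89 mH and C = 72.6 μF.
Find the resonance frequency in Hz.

Step 1 — Resonance condition Im(Z)=0 gives ω₀ = 1/√(LC).
Step 2 — ω₀ = 1/√(0.00389·7.26e-05) = 1882 rad/s.
Step 3 — f₀ = ω₀/(2π) = 299.5 Hz.

f₀ = 299.5 Hz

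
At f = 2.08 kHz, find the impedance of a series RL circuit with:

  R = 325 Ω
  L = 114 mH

Step 1 — Angular frequency: ω = 2π·f = 2π·2080 = 1.307e+04 rad/s.
Step 2 — Component impedances:
  R: Z = R = 325 Ω
  L: Z = jωL = j·1.307e+04·0.114 = 0 + j1490 Ω
Step 3 — Series combination: Z_total = R + L = 325 + j1490 Ω = 1525∠77.7° Ω.

Z = 325 + j1490 Ω = 1525∠77.7° Ω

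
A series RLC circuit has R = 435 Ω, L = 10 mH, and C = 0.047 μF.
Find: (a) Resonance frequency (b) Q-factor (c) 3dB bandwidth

Step 1 — Resonance: ω₀ = 1/√(LC) = 1/√(0.01·4.7e-08) = 4.613e+04 rad/s.
Step 2 — f₀ = ω₀/(2π) = 7341 Hz.
Step 3 — Series Q: Q = ω₀L/R = 4.613e+04·0.01/435 = 1.06.
Step 4 — Bandwidth: Δω = ω₀/Q = 4.35e+04 rad/s; BW = Δω/(2π) = 6923 Hz.

(a) f₀ = 7341 Hz  (b) Q = 1.06  (c) BW = 6923 Hz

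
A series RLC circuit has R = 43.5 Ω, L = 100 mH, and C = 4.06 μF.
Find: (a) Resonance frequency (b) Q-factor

Step 1 — Resonance condition Im(Z)=0 gives ω₀ = 1/√(LC).
Step 2 — ω₀ = 1/√(0.1·4.06e-06) = 1569 rad/s.
Step 3 — f₀ = ω₀/(2π) = 249.8 Hz.
Step 4 — Series Q: Q = ω₀L/R = 1569·0.1/43.5 = 3.608.

(a) f₀ = 249.8 Hz  (b) Q = 3.608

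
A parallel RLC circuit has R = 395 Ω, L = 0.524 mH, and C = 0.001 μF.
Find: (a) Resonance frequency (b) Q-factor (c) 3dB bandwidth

Step 1 — Resonance: ω₀ = 1/√(LC) = 1/√(0.000524·1e-09) = 1.381e+06 rad/s.
Step 2 — f₀ = ω₀/(2π) = 2.199e+05 Hz.
Step 3 — Parallel Q: Q = R/(ω₀L) = 395/(1.381e+06·0.000524) = 0.5457.
Step 4 — Bandwidth: Δω = ω₀/Q = 2.532e+06 rad/s; BW = Δω/(2π) = 4.029e+05 Hz.

(a) f₀ = 2.199e+05 Hz  (b) Q = 0.5457  (c) BW = 4.029e+05 Hz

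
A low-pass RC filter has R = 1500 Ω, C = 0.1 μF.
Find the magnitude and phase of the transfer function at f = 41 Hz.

Step 1 — Angular frequency: ω = 2π·41 = 257.6 rad/s.
Step 2 — Transfer function: H(jω) = 1/(1 + jωRC).
Step 3 — Denominator: 1 + jωRC = 1 + j·257.6·1500·1e-07 = 1 + j0.03864.
Step 4 — H = 0.9985 - j0.03858.
Step 5 — Magnitude: |H| = 0.9993 (-0.0 dB); phase: φ = -2.2°.

|H| = 0.9993 (-0.0 dB), φ = -2.2°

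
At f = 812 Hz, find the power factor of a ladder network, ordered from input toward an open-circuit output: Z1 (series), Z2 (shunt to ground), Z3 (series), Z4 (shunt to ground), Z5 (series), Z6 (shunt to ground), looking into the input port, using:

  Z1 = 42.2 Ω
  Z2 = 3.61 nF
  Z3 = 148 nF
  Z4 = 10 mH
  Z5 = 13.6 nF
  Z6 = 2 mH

Step 1 — Angular frequency: ω = 2π·f = 2π·812 = 5102 rad/s.
Step 2 — Component impedances:
  Z1: Z = R = 42.2 Ω
  Z2: Z = 1/(jωC) = -j/(ω·C) = 0 - j5.429e+04 Ω
  Z3: Z = 1/(jωC) = -j/(ω·C) = 0 - j1324 Ω
  Z4: Z = jωL = j·5102·0.01 = 0 + j51.02 Ω
  Z5: Z = 1/(jωC) = -j/(ω·C) = 0 - j1.441e+04 Ω
  Z6: Z = jωL = j·5102·0.002 = 0 + j10.2 Ω
Step 3 — Ladder network (open output): work backward from the far end, alternating series and parallel combinations. Z_in = 42.2 - j1244 Ω = 1245∠-88.1° Ω.
Step 4 — Power factor: PF = cos(φ) = Re(Z)/|Z| = 42.2/1245 = 0.0339.
Step 5 — Type: Im(Z) = -1244 ⇒ leading (phase φ = -88.1°).

PF = 0.0339 (leading, φ = -88.1°)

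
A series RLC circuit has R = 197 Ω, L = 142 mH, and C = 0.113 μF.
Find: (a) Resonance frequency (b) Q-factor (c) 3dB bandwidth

Step 1 — Resonance: ω₀ = 1/√(LC) = 1/√(0.142·1.13e-07) = 7894 rad/s.
Step 2 — f₀ = ω₀/(2π) = 1256 Hz.
Step 3 — Series Q: Q = ω₀L/R = 7894·0.142/197 = 5.69.
Step 4 — Bandwidth: Δω = ω₀/Q = 1387 rad/s; BW = Δω/(2π) = 220.8 Hz.

(a) f₀ = 1256 Hz  (b) Q = 5.69  (c) BW = 220.8 Hz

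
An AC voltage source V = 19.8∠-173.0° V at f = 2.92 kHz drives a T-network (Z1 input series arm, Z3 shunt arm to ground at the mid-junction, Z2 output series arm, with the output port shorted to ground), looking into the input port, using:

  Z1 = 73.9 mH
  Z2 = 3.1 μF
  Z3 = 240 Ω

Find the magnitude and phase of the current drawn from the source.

Step 1 — Angular frequency: ω = 2π·f = 2π·2920 = 1.835e+04 rad/s.
Step 2 — Component impedances:
  Z1: Z = jωL = j·1.835e+04·0.0739 = 0 + j1356 Ω
  Z2: Z = 1/(jωC) = -j/(ω·C) = 0 - j17.58 Ω
  Z3: Z = R = 240 Ω
Step 3 — With the output port shorted to ground, the output series arm Z2 runs from the junction to ground; the shunt arm Z3 also runs from the junction to ground. They appear in parallel: Z3 || Z2 = 1.281 - j17.49 Ω.
Step 4 — Series with input arm Z1: Z_in = Z1 + (Z3 || Z2) = 1.281 + j1338 Ω = 1338∠89.9° Ω.
Step 5 — Source phasor: V = 19.8∠-173.0° V = -19.65 - j2.413 V.
Step 6 — Ohm's law: I = V / Z_total = (-19.65 - j2.413) / (1.281 + j1338) = -0.001817 + j0.01468 A.
Step 7 — Convert to polar: |I| = 0.01479 A, ∠I = 97.1°.

I = 0.01479∠97.1° A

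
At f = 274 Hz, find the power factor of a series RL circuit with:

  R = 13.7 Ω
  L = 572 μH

Step 1 — Angular frequency: ω = 2π·f = 2π·274 = 1722 rad/s.
Step 2 — Component impedances:
  R: Z = R = 13.7 Ω
  L: Z = jωL = j·1722·0.000572 = 0 + j0.9848 Ω
Step 3 — Series combination: Z_total = R + L = 13.7 + j0.9848 Ω = 13.74∠4.1° Ω.
Step 4 — Power factor: PF = cos(φ) = Re(Z)/|Z| = 13.7/13.7353 = 0.9974.
Step 5 — Type: Im(Z) = 0.9848 ⇒ lagging (phase φ = 4.1°).

PF = 0.9974 (lagging, φ = 4.1°)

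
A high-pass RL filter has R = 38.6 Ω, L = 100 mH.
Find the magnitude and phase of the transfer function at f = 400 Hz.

Step 1 — Angular frequency: ω = 2π·400 = 2513 rad/s.
Step 2 — Transfer function: H(jω) = jωL/(R + jωL).
Step 3 — Numerator jωL = j·251.3; denominator R + jωL = 38.6 + j251.3.
Step 4 — H = 0.977 + j0.15.
Step 5 — Magnitude: |H| = 0.9884 (-0.1 dB); phase: φ = 8.7°.

|H| = 0.9884 (-0.1 dB), φ = 8.7°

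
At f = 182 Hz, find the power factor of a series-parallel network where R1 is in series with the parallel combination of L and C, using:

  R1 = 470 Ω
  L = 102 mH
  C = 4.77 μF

Step 1 — Angular frequency: ω = 2π·f = 2π·182 = 1144 rad/s.
Step 2 — Component impedances:
  R1: Z = R = 470 Ω
  L: Z = jωL = j·1144·0.102 = 0 + j116.6 Ω
  C: Z = 1/(jωC) = -j/(ω·C) = 0 - j183.3 Ω
Step 3 — Parallel branch: L || C = 1/(1/L + 1/C) = 0 + j320.7 Ω.
Step 4 — Series with R1: Z_total = R1 + (L || C) = 470 + j320.7 Ω = 569∠34.3° Ω.
Step 5 — Power factor: PF = cos(φ) = Re(Z)/|Z| = 470/568.96 = 0.8261.
Step 6 — Type: Im(Z) = 320.7 ⇒ lagging (phase φ = 34.3°).

PF = 0.8261 (lagging, φ = 34.3°)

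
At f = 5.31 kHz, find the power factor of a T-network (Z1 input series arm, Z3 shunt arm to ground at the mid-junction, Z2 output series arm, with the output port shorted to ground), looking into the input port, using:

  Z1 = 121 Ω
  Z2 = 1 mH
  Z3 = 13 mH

Step 1 — Angular frequency: ω = 2π·f = 2π·5310 = 3.336e+04 rad/s.
Step 2 — Component impedances:
  Z1: Z = R = 121 Ω
  Z2: Z = jωL = j·3.336e+04·0.001 = 0 + j33.36 Ω
  Z3: Z = jωL = j·3.336e+04·0.013 = 0 + j433.7 Ω
Step 3 — With the output port shorted to ground, the output series arm Z2 runs from the junction to ground; the shunt arm Z3 also runs from the junction to ground. They appear in parallel: Z3 || Z2 = 0 + j30.98 Ω.
Step 4 — Series with input arm Z1: Z_in = Z1 + (Z3 || Z2) = 121 + j30.98 Ω = 124.9∠14.4° Ω.
Step 5 — Power factor: PF = cos(φ) = Re(Z)/|Z| = 121/124.9 = 0.9688.
Step 6 — Type: Im(Z) = 30.98 ⇒ lagging (phase φ = 14.4°).

PF = 0.9688 (lagging, φ = 14.4°)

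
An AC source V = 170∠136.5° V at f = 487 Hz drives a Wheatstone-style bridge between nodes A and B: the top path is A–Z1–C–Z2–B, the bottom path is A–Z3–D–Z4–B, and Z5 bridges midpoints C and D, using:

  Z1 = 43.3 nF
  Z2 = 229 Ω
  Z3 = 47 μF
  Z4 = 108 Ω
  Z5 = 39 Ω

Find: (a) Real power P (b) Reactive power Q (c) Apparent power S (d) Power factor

Step 1 — Angular frequency: ω = 2π·f = 2π·487 = 3060 rad/s.
Step 2 — Component impedances:
  Z1: Z = 1/(jωC) = -j/(ω·C) = 0 - j7548 Ω
  Z2: Z = R = 229 Ω
  Z3: Z = 1/(jωC) = -j/(ω·C) = 0 - j6.953 Ω
  Z4: Z = R = 108 Ω
  Z5: Z = R = 39 Ω
Step 3 — Bridge requires nodal analysis (the Z5 bridge couples midpoints C and D, so the two paths cannot be reduced to a simple series/parallel combination). Setting node B to ground and injecting 1 A at node A, the 3-node admittance system at A, C, D solves to V_A = Z_AB = 76.96 - j6.963 Ω = 77.27∠-5.2° Ω.
Step 4 — Source phasor: V = 170∠136.5° V = -123.3 + j117 V.
Step 5 — Current: I = V / Z = -1.726 + j1.364 A = 2.2∠141.7° A.
Step 6 — Complex power: S = V·I* = 372.5 - j33.7 VA.
Step 7 — Real power: P = Re(S) = 372.5 W.
Step 8 — Reactive power: Q = Im(S) = -33.7 VAR.
Step 9 — Apparent power: |S| = 374 VA.
Step 10 — Power factor: PF = P/|S| = 0.9959 (leading).

(a) P = 372.5 W  (b) Q = -33.7 VAR  (c) S = 374 VA  (d) PF = 0.9959 (leading)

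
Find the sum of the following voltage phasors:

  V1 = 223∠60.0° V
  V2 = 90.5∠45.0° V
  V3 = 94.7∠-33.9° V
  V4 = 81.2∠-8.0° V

Step 1 — Convert each phasor to rectangular form:
  V1 = 223·(cos(60.0°) + j·sin(60.0°)) = 111.5 + j193.1 V
  V2 = 90.5·(cos(45.0°) + j·sin(45.0°)) = 63.99 + j63.99 V
  V3 = 94.7·(cos(-33.9°) + j·sin(-33.9°)) = 78.6 - j52.82 V
  V4 = 81.2·(cos(-8.0°) + j·sin(-8.0°)) = 80.41 - j11.3 V
Step 2 — Sum components: V_total = 334.5 + j193 V.
Step 3 — Convert to polar: |V_total| = 386.2 V, ∠V_total = 30.0°.

V_total = 386.2∠30.0° V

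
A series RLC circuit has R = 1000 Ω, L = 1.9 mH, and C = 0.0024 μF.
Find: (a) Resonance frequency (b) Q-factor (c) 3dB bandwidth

Step 1 — Resonance: ω₀ = 1/√(LC) = 1/√(0.0019·2.4e-09) = 4.683e+05 rad/s.
Step 2 — f₀ = ω₀/(2π) = 7.453e+04 Hz.
Step 3 — Series Q: Q = ω₀L/R = 4.683e+05·0.0019/1000 = 0.8898.
Step 4 — Bandwidth: Δω = ω₀/Q = 5.263e+05 rad/s; BW = Δω/(2π) = 8.377e+04 Hz.

(a) f₀ = 7.453e+04 Hz  (b) Q = 0.8898  (c) BW = 8.377e+04 Hz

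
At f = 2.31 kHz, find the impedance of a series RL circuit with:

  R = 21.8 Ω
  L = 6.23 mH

Step 1 — Angular frequency: ω = 2π·f = 2π·2310 = 1.451e+04 rad/s.
Step 2 — Component impedances:
  R: Z = R = 21.8 Ω
  L: Z = jωL = j·1.451e+04·0.00623 = 0 + j90.42 Ω
Step 3 — Series combination: Z_total = R + L = 21.8 + j90.42 Ω = 93.01∠76.4° Ω.

Z = 21.8 + j90.42 Ω = 93.01∠76.4° Ω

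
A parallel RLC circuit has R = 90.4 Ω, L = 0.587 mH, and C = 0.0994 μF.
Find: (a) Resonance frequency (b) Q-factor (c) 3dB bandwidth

Step 1 — Resonance: ω₀ = 1/√(LC) = 1/√(0.000587·9.94e-08) = 1.309e+05 rad/s.
Step 2 — f₀ = ω₀/(2π) = 2.084e+04 Hz.
Step 3 — Parallel Q: Q = R/(ω₀L) = 90.4/(1.309e+05·0.000587) = 1.176.
Step 4 — Bandwidth: Δω = ω₀/Q = 1.113e+05 rad/s; BW = Δω/(2π) = 1.771e+04 Hz.

(a) f₀ = 2.084e+04 Hz  (b) Q = 1.176  (c) BW = 1.771e+04 Hz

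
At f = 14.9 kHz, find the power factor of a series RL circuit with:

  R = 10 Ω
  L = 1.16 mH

Step 1 — Angular frequency: ω = 2π·f = 2π·1.49e+04 = 9.362e+04 rad/s.
Step 2 — Component impedances:
  R: Z = R = 10 Ω
  L: Z = jωL = j·9.362e+04·0.00116 = 0 + j108.6 Ω
Step 3 — Series combination: Z_total = R + L = 10 + j108.6 Ω = 109.1∠84.7° Ω.
Step 4 — Power factor: PF = cos(φ) = Re(Z)/|Z| = 10/109.06 = 0.09169.
Step 5 — Type: Im(Z) = 108.6 ⇒ lagging (phase φ = 84.7°).

PF = 0.09169 (lagging, φ = 84.7°)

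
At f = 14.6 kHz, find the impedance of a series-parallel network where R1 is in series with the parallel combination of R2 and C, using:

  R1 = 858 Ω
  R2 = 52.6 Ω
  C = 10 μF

Step 1 — Angular frequency: ω = 2π·f = 2π·1.46e+04 = 9.173e+04 rad/s.
Step 2 — Component impedances:
  R1: Z = R = 858 Ω
  R2: Z = R = 52.6 Ω
  C: Z = 1/(jωC) = -j/(ω·C) = 0 - j1.09 Ω
Step 3 — Parallel branch: R2 || C = 1/(1/R2 + 1/C) = 0.02258 - j1.09 Ω.
Step 4 — Series with R1: Z_total = R1 + (R2 || C) = 858 - j1.09 Ω = 858∠-0.1° Ω.

Z = 858 - j1.09 Ω = 858∠-0.1° Ω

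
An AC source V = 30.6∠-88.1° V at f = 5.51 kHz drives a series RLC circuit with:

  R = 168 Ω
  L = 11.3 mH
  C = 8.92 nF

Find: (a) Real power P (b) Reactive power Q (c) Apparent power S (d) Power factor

Step 1 — Angular frequency: ω = 2π·f = 2π·5510 = 3.462e+04 rad/s.
Step 2 — Component impedances:
  R: Z = R = 168 Ω
  L: Z = jωL = j·3.462e+04·0.0113 = 0 + j391.2 Ω
  C: Z = 1/(jωC) = -j/(ω·C) = 0 - j3238 Ω
Step 3 — Series combination: Z_total = R + L + C = 168 - j2847 Ω = 2852∠-86.6° Ω.
Step 4 — Source phasor: V = 30.6∠-88.1° V = 1.015 - j30.58 V.
Step 5 — Current: I = V / Z = 0.01073 - j0.0002766 A = 0.01073∠-1.5° A.
Step 6 — Complex power: S = V·I* = 0.01934 - j0.3278 VA.
Step 7 — Real power: P = Re(S) = 0.01934 W.
Step 8 — Reactive power: Q = Im(S) = -0.3278 VAR.
Step 9 — Apparent power: |S| = 0.3283 VA.
Step 10 — Power factor: PF = P/|S| = 0.05891 (leading).

(a) P = 0.01934 W  (b) Q = -0.3278 VAR  (c) S = 0.3283 VA  (d) PF = 0.05891 (leading)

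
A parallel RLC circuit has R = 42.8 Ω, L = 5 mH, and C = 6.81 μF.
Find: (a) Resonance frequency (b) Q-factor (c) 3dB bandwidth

Step 1 — Resonance: ω₀ = 1/√(LC) = 1/√(0.005·6.81e-06) = 5419 rad/s.
Step 2 — f₀ = ω₀/(2π) = 862.5 Hz.
Step 3 — Parallel Q: Q = R/(ω₀L) = 42.8/(5419·0.005) = 1.58.
Step 4 — Bandwidth: Δω = ω₀/Q = 3431 rad/s; BW = Δω/(2π) = 546 Hz.

(a) f₀ = 862.5 Hz  (b) Q = 1.58  (c) BW = 546 Hz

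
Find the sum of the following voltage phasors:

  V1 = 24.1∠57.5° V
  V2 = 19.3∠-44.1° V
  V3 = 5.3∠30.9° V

Step 1 — Convert each phasor to rectangular form:
  V1 = 24.1·(cos(57.5°) + j·sin(57.5°)) = 12.95 + j20.33 V
  V2 = 19.3·(cos(-44.1°) + j·sin(-44.1°)) = 13.86 - j13.43 V
  V3 = 5.3·(cos(30.9°) + j·sin(30.9°)) = 4.548 + j2.722 V
Step 2 — Sum components: V_total = 31.36 + j9.616 V.
Step 3 — Convert to polar: |V_total| = 32.8 V, ∠V_total = 17.0°.

V_total = 32.8∠17.0° V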